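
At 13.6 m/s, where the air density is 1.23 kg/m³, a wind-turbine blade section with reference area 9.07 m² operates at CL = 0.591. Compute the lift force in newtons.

L = ½ρv²S·CL = ½ × 1.23 × 13.6² × 9.07 × 0.591 = 610 N

L = 610 N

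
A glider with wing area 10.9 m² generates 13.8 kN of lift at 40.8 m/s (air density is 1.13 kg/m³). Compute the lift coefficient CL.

From L = ½ρv²S·CL, rearranging gives CL = 2L/(ρv²S).
CL = 2 × 13800 / (1.13 × 40.8² × 10.9) = 1.35

CL = 1.35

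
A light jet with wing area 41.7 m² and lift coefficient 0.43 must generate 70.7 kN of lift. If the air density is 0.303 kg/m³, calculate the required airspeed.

v = 161 m/s

L = ½ρv²S·CL ⇒ v = √(2L/(ρ·S·CL))
v = √(2 × 70700 / (0.303 × 41.7 × 0.43)) = √26030 = 161 m/s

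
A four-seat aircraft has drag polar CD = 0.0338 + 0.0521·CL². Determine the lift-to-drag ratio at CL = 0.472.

CD = 0.0338 + 0.0521 × 0.472² = 0.04541
L/D = CL/CD = 0.472 / 0.04541 = 10.4

L/D = 10.4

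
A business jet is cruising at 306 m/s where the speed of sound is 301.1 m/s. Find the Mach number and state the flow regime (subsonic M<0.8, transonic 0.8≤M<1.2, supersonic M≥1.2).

M = v/a = 306 / 301.1 = 1.02
M = 1.02 → transonic.

M = 1.02 (transonic)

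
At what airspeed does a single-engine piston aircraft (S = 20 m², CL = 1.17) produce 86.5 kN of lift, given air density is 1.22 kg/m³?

L = ½ρv²S·CL ⇒ v = √(2L/(ρ·S·CL))
v = √(2 × 86500 / (1.22 × 20 × 1.17)) = √6060 = 77.8 m/s

v = 77.8 m/s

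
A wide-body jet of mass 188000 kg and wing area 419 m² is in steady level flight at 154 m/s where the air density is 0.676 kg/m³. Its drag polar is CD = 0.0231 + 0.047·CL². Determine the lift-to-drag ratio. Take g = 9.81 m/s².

L/D = 14.7

Level flight ⇒ L = W = m·g = 188000 × 9.81 = 1.8443×10^6 N.
Dynamic pressure q = 0.5 × 0.676 × 154² = 8016 Pa.
CL = 2W/(ρv²S) = 2×1.8443×10^6/(0.676×154²×419) = 0.5491.
CD = 0.0231 + 0.047 × 0.5491² = 0.03727.
L/D = CL/CD = 0.5491 / 0.03727 = 14.7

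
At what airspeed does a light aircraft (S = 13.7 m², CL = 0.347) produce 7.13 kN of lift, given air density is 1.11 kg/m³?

L = ½ρv²S·CL ⇒ v = √(2L/(ρ·S·CL))
v = √(2 × 7130 / (1.11 × 13.7 × 0.347)) = √2702 = 52 m/s

v = 52 m/s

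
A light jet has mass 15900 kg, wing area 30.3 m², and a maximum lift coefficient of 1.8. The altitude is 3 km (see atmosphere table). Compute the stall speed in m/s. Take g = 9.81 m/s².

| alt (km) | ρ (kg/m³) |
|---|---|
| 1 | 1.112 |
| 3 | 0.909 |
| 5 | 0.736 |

At 3 km, from the table: ρ = 0.909 kg/m³.
Weight W = mg = 15900 × 9.81 = 1.56×10^5 N.
V_stall = √(2W/(ρ·S·CL,max)) = √(2 × 1.56×10^5 / (0.909 × 30.3 × 1.8))
V_stall = √6292 = 79.3 m/s

V_stall = 79.3 m/s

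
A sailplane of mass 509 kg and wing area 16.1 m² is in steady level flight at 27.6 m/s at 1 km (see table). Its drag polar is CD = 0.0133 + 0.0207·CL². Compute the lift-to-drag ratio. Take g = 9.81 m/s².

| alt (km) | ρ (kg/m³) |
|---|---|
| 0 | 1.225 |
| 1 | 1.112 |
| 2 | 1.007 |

At 1 km, from the table: ρ = 1.112 kg/m³.
Level flight ⇒ L = W = m·g = 509 × 9.81 = 4993.3 N.
q = ½ρv² = ½ × 1.112 × 27.6² = 423.5 Pa.
CL = 2W/(ρv²S) = 2×4993.3/(1.112×27.6²×16.1) = 0.7323.
CD = 0.0133 + 0.0207 × 0.7323² = 0.0244.
L/D = CL/CD = 0.7323 / 0.0244 = 30

L/D = 30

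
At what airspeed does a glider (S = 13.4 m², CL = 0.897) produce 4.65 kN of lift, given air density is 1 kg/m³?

L = ½ρv²S·CL ⇒ v = √(2L/(ρ·S·CL))
v = √(2 × 4650 / (1 × 13.4 × 0.897)) = √773.7 = 27.8 m/s

v = 27.8 m/s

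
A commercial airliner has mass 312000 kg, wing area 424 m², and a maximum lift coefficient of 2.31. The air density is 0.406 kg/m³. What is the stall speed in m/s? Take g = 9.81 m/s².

V_stall = 124 m/s

Stall occurs when L = W at CL,max. W = mg = 312000 × 9.81 = 3.061×10^6 N.
V_stall = √(2W/(ρ·S·CL,max)) = √(2 × 3.061×10^6 / (0.406 × 424 × 2.31))
V_stall = √15390 = 124 m/s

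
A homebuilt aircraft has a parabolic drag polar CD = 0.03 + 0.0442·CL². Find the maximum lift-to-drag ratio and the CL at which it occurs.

(L/D)max = 13.7, at CL = 0.824

For CD = CD0 + K·CL², (L/D)max occurs at CL* = √(CD0/K) and equals 1/(2√(K·CD0)).
(L/D)max = 1/(2√(0.0442 × 0.03)) = 1/(2 × 0.03641) = 13.7
CL* = √(0.03/0.0442) = 0.824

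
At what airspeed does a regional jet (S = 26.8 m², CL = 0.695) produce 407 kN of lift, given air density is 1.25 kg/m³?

L = ½ρv²S·CL ⇒ v = √(2L/(ρ·S·CL))
v = √(2 × 4.07×10^5 / (1.25 × 26.8 × 0.695)) = √34960 = 187 m/s

v = 187 m/s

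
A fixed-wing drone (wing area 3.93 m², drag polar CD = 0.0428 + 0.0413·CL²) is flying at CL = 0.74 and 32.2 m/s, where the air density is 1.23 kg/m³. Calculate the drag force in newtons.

D = 164 N

CD = 0.0428 + 0.0413 × 0.74² = 0.06542
D = ½ρv²S·CD = ½ × 1.23 × 32.2² × 3.93 × 0.06542 = 164 N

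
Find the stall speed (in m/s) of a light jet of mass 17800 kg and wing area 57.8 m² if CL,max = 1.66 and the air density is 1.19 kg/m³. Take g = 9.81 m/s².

V_stall = 55.3 m/s

Weight W = mg = 17800 × 9.81 = 1.746×10^5 N.
From L = ½ρV²S·CL,max = W: V_stall = √(2W/(ρSCL,max)) = √(2·1.746×10^5/(1.19·57.8·1.66))
V_stall = √3059 = 55.3 m/s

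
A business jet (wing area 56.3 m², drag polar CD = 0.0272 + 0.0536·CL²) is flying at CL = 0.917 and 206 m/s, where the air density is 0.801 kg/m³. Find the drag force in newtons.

D = 69200 N

CD = 0.0272 + 0.0536 × 0.917² = 0.07227
D = ½ρv²S·CD = ½ × 0.801 × 206² × 56.3 × 0.07227 = 69200 N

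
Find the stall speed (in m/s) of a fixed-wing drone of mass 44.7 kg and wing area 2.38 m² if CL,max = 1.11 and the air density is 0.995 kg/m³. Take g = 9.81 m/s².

At stall, lift equals weight: L = W = m·g = 44.7 × 9.81 = 438.5 N.
From L = ½ρV²S·CL,max = W: V_stall = √(2W/(ρSCL,max)) = √(2·438.5/(0.995·2.38·1.11))
V_stall = √333.6 = 18.3 m/s

V_stall = 18.3 m/s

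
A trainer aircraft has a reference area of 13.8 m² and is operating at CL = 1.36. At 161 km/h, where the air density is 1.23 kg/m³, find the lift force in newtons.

L = 23100 N

Convert speed: v = 161 km/h ÷ 3.6 = 44.72 m/s.
Dynamic pressure q = ½ρv² = ½ × 1.23 × 44.72² = 1230 Pa.
L = q·S·CL = 1230 × 13.8 × 1.36 = 23100 N ≈ 23.1 kN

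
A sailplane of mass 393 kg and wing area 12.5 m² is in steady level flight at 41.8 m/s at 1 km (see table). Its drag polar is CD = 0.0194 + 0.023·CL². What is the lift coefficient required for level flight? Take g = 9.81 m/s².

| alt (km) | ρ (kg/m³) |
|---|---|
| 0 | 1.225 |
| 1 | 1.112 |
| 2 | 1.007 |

At 1 km, from the table: ρ = 1.112 kg/m³.
Weight W = mg = 393 × 9.81 = 3855.3 N; in level flight L = W.
q = ½ρv² = ½ × 1.112 × 41.8² = 971.5 Pa.
CL = W/(q·S) = 3855.3 / (971.5 × 12.5) = 0.3175.

CL = 0.317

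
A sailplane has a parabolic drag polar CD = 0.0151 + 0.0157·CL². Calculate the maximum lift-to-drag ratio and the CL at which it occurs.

(L/D)max = 32.5, at CL = 0.981

For CD = CD0 + K·CL², (L/D)max occurs at CL* = √(CD0/K) and equals 1/(2√(K·CD0)).
(L/D)max = 1/(2√(0.0157 × 0.0151)) = 1/(2 × 0.0154) = 32.5
CL* = √(0.0151/0.0157) = 0.981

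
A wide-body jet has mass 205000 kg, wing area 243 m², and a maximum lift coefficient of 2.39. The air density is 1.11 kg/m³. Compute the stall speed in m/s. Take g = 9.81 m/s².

V_stall = 79 m/s

At stall, lift equals weight: L = W = m·g = 205000 × 9.81 = 2.011×10^6 N.
From L = ½ρV²S·CL,max = W: V_stall = √(2W/(ρSCL,max)) = √(2·2.011×10^6/(1.11·243·2.39))
V_stall = √6239 = 79 m/s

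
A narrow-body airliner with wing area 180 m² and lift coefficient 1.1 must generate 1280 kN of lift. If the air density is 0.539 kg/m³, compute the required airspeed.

v = 155 m/s

L = ½ρv²S·CL ⇒ v = √(2L/(ρ·S·CL))
v = √(2 × 1.28×10^6 / (0.539 × 180 × 1.1)) = √23990 = 155 m/s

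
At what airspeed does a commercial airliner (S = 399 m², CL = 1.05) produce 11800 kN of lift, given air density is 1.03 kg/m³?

L = ½ρv²S·CL ⇒ v = √(2L/(ρ·S·CL))
v = √(2 × 1.18×10^7 / (1.03 × 399 × 1.05)) = √54690 = 234 m/s

v = 234 m/s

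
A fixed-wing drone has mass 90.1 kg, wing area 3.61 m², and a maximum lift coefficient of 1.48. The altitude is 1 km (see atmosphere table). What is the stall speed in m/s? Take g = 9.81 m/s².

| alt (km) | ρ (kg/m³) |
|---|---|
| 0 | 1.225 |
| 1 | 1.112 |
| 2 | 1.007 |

At 1 km, from the table: ρ = 1.112 kg/m³.
Weight W = mg = 90.1 × 9.81 = 883.9 N.
V_stall = √(2W/(ρ·S·CL,max)) = √(2 × 883.9 / (1.112 × 3.61 × 1.48))
V_stall = √297.5 = 17.2 m/s

V_stall = 17.2 m/s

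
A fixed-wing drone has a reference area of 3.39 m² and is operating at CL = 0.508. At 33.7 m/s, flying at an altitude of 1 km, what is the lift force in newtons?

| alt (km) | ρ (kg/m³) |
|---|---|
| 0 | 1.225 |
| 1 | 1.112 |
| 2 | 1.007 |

At 1 km, from the table: ρ = 1.112 kg/m³.
Dynamic pressure q = ½ρv² = ½ × 1.112 × 33.7² = 631.4 Pa.
L = q·S·CL = 631.4 × 3.39 × 0.508 = 1090 N

L = 1090 N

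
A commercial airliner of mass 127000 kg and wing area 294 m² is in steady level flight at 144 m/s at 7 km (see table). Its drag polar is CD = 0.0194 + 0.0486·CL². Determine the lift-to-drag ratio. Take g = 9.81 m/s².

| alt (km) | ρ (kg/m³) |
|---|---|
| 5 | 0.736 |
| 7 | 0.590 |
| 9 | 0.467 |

L/D = 16.2

At 7 km, from the table: ρ = 0.590 kg/m³.
In steady level flight, lift balances weight: W = mg = 127000 × 9.81 = 1.2459×10^6 N.
Dynamic pressure q = 0.5 × 0.59 × 144² = 6117 Pa.
Required CL = L/(qS) = 1.2459×10^6/(6117·294) = 0.6928.
CD = 0.0194 + 0.0486 × 0.6928² = 0.04272.
L/D = CL/CD = 0.6928 / 0.04272 = 16.2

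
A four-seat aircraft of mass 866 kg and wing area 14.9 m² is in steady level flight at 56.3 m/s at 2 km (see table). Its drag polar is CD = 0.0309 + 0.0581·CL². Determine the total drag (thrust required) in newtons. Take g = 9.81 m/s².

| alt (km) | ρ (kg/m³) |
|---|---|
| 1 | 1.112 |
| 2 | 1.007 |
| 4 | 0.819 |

D = 911 N

At 2 km, from the table: ρ = 1.007 kg/m³.
Weight W = mg = 866 × 9.81 = 8495.5 N; in level flight L = W.
Dynamic pressure q = 0.5 × 1.007 × 56.3² = 1596 Pa.
CL = W/(q·S) = 8495.5 / (1596 × 14.9) = 0.3573.
CD = 0.0309 + 0.0581 × 0.3573² = 0.03832.
D = q·S·CD = 1596 × 14.9 × 0.03832 = 911.1 N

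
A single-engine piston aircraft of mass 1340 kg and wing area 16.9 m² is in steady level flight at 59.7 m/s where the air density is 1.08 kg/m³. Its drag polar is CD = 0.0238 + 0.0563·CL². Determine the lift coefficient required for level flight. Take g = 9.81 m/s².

CL = 0.404

Weight W = mg = 1340 × 9.81 = 13145 N; in level flight L = W.
Dynamic pressure q = 0.5 × 1.08 × 59.7² = 1925 Pa.
CL = 2W/(ρv²S) = 2×13145/(1.08×59.7²×16.9) = 0.4042.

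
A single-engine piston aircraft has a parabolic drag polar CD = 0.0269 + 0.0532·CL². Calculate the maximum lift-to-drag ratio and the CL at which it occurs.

(L/D)max = 13.2, at CL = 0.711

For CD = CD0 + K·CL², (L/D)max occurs at CL* = √(CD0/K) and equals 1/(2√(K·CD0)).
(L/D)max = 1/(2√(0.0532 × 0.0269)) = 1/(2 × 0.03783) = 13.2
CL* = √(0.0269/0.0532) = 0.711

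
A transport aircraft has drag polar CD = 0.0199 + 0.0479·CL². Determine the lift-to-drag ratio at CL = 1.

L/D = 14.7

CD = 0.0199 + 0.0479 × 1² = 0.0678
L/D = CL/CD = 1 / 0.0678 = 14.7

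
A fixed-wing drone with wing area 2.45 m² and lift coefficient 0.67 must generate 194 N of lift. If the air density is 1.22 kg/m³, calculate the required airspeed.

L = ½ρv²S·CL ⇒ v = √(2L/(ρ·S·CL))
v = √(2 × 194 / (1.22 × 2.45 × 0.67)) = √193.7 = 13.9 m/s

v = 13.9 m/s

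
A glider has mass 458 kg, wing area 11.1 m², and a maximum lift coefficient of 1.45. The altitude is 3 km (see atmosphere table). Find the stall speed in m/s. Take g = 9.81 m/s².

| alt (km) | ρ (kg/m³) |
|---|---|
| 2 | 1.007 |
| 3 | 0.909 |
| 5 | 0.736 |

V_stall = 24.8 m/s

At 3 km, from the table: ρ = 0.909 kg/m³.
Stall occurs when L = W at CL,max. W = mg = 458 × 9.81 = 4493 N.
From L = ½ρV²S·CL,max = W: V_stall = √(2W/(ρSCL,max)) = √(2·4493/(0.909·11.1·1.45))
V_stall = √614.2 = 24.8 m/s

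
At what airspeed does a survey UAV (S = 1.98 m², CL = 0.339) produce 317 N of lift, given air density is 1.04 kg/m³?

v = 30.1 m/s

L = ½ρv²S·CL ⇒ v = √(2L/(ρ·S·CL))
v = √(2 × 317 / (1.04 × 1.98 × 0.339)) = √908.2 = 30.1 m/s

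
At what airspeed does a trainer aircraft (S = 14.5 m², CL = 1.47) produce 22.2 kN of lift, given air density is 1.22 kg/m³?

L = ½ρv²S·CL ⇒ v = √(2L/(ρ·S·CL))
v = √(2 × 22200 / (1.22 × 14.5 × 1.47)) = √1707 = 41.3 m/s

v = 41.3 m/s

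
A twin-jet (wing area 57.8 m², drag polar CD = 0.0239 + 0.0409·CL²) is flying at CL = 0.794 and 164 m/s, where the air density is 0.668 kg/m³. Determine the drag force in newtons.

CD = 0.0239 + 0.0409 × 0.794² = 0.04968
D = ½ρv²S·CD = ½ × 0.668 × 164² × 57.8 × 0.04968 = 25800 N

D = 25800 N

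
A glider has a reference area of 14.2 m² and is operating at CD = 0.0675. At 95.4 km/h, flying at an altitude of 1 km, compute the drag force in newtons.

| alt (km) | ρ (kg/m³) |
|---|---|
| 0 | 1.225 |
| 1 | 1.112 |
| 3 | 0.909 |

D = 374 N

At 1 km, from the table: ρ = 1.112 kg/m³.
Convert speed: v = 95.4 km/h ÷ 3.6 = 26.5 m/s.
Dynamic pressure q = ½ρv² = ½ × 1.112 × 26.5² = 390.5 Pa.
D = q·S·CD = 390.5 × 14.2 × 0.0675 = 374 N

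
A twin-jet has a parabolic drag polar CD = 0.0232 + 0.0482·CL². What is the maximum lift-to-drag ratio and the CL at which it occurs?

(L/D)max = 15, at CL = 0.694

For CD = CD0 + K·CL², (L/D)max occurs at CL* = √(CD0/K) and equals 1/(2√(K·CD0)).
(L/D)max = 1/(2√(0.0482 × 0.0232)) = 1/(2 × 0.03344) = 15
CL* = √(0.0232/0.0482) = 0.694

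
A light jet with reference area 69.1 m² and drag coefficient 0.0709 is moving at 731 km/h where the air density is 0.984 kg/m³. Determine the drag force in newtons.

Convert speed: v = 731 km/h ÷ 3.6 = 203.1 m/s.
D = ½ρv²S·CD = ½ × 0.984 × 203.1² × 69.1 × 0.0709 = 99400 N ≈ 99.4 kN

D = 99400 N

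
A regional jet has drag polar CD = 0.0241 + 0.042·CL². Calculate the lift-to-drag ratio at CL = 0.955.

L/D = 15.3

CD = 0.0241 + 0.042 × 0.955² = 0.06241
L/D = CL/CD = 0.955 / 0.06241 = 15.3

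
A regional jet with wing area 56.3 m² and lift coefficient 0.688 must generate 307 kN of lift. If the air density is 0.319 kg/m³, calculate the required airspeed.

L = ½ρv²S·CL ⇒ v = √(2L/(ρ·S·CL))
v = √(2 × 3.07×10^5 / (0.319 × 56.3 × 0.688)) = √49690 = 223 m/s

v = 223 m/s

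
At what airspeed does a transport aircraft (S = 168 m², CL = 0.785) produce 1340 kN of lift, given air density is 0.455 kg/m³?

L = ½ρv²S·CL ⇒ v = √(2L/(ρ·S·CL))
v = √(2 × 1.34×10^6 / (0.455 × 168 × 0.785)) = √44660 = 211 m/s

v = 211 m/s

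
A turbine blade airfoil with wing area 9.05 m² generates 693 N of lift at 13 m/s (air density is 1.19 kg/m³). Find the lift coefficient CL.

CL = 0.762

From L = ½ρv²S·CL, rearranging gives CL = 2L/(ρv²S).
CL = 2 × 693 / (1.19 × 13² × 9.05) = 0.762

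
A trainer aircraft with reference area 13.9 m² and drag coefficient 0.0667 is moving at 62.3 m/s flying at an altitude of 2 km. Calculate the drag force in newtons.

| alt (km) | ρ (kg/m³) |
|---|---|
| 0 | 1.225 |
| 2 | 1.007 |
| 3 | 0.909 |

D = 1810 N

At 2 km, from the table: ρ = 1.007 kg/m³.
D = ½ρv²S·CD = ½ × 1.007 × 62.3² × 13.9 × 0.0667 = 1810 N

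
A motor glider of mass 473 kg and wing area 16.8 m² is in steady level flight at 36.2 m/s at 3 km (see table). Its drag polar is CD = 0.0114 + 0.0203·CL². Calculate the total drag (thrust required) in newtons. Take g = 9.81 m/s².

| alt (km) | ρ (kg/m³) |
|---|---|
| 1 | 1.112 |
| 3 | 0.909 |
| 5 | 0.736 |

At 3 km, from the table: ρ = 0.909 kg/m³.
In steady level flight, lift balances weight: W = mg = 473 × 9.81 = 4640.1 N.
Dynamic pressure q = 0.5 × 0.909 × 36.2² = 595.6 Pa.
CL = 2W/(ρv²S) = 2×4640.1/(0.909×36.2²×16.8) = 0.4637.
CD = 0.0114 + 0.0203 × 0.4637² = 0.01577.
D = q·S·CD = 595.6 × 16.8 × 0.01577 = 157.7 N

D = 158 N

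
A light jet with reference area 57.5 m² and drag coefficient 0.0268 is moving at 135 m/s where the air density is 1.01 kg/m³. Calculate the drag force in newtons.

Dynamic pressure q = ½ρv² = ½ × 1.01 × 135² = 9204 Pa.
D = q·S·CD = 9204 × 57.5 × 0.0268 = 14200 N ≈ 14.2 kN

D = 14200 N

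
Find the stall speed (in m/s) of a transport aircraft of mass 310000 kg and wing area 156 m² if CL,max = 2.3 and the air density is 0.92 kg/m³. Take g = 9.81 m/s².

At stall, lift equals weight: L = W = m·g = 310000 × 9.81 = 3.041×10^6 N.
V_stall = √(2W/(ρ·S·CL,max)) = √(2 × 3.041×10^6 / (0.92 × 156 × 2.3))
V_stall = √18430 = 136 m/s

V_stall = 136 m/s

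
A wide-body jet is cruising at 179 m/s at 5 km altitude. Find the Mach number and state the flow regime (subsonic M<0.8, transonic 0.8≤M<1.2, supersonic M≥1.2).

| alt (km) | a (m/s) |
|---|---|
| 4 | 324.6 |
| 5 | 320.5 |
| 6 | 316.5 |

M = 0.559 (subsonic)

At 5 km, from the table: a = 320.5 m/s.
M = v/a = 179 / 320.5 = 0.559
M = 0.559 → subsonic.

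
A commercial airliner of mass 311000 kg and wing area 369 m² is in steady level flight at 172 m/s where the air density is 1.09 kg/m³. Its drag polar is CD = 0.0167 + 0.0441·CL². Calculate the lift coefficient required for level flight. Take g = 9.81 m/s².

Weight W = mg = 311000 × 9.81 = 3.0509×10^6 N; in level flight L = W.
q = ½ρv² = ½ × 1.09 × 172² = 16120 Pa.
CL = W/(q·S) = 3.0509×10^6 / (16120 × 369) = 0.5128.

CL = 0.513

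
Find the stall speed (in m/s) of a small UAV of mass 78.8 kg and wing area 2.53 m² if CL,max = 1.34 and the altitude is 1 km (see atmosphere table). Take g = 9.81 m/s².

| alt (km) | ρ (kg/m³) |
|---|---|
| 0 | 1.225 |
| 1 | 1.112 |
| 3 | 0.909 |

V_stall = 20.3 m/s

At 1 km, from the table: ρ = 1.112 kg/m³.
Weight W = mg = 78.8 × 9.81 = 773 N.
From L = ½ρV²S·CL,max = W: V_stall = √(2W/(ρSCL,max)) = √(2·773/(1.112·2.53·1.34))
V_stall = √410.1 = 20.3 m/s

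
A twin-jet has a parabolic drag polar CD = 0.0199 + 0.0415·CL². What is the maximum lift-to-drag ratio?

(L/D)max = 17.4

For CD = CD0 + K·CL², (L/D)max occurs at CL* = √(CD0/K) and equals 1/(2√(K·CD0)).
(L/D)max = 1/(2√(0.0415 × 0.0199)) = 1/(2 × 0.02874) = 17.4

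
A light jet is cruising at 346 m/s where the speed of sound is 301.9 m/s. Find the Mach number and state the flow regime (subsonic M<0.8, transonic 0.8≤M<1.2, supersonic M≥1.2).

M = 1.15 (transonic)

M = v/a = 346 / 301.9 = 1.15
M = 1.15 → transonic.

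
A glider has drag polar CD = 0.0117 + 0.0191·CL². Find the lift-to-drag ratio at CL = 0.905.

L/D = 33.1

CD = 0.0117 + 0.0191 × 0.905² = 0.02734
L/D = CL/CD = 0.905 / 0.02734 = 33.1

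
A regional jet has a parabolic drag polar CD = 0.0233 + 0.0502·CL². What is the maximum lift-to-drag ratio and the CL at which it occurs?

For CD = CD0 + K·CL², (L/D)max occurs at CL* = √(CD0/K) and equals 1/(2√(K·CD0)).
(L/D)max = 1/(2√(0.0502 × 0.0233)) = 1/(2 × 0.0342) = 14.6
CL* = √(0.0233/0.0502) = 0.681

(L/D)max = 14.6, at CL = 0.681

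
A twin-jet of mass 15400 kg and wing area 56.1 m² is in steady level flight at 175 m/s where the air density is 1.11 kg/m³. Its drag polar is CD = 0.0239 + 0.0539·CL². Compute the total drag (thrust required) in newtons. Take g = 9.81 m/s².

D = 24100 N

In steady level flight, lift balances weight: W = mg = 15400 × 9.81 = 1.5107×10^5 N.
q = ½ρv² = ½ × 1.11 × 175² = 17000 Pa.
Required CL = L/(qS) = 1.5107×10^5/(17000·56.1) = 0.1584.
CD = 0.0239 + 0.0539 × 0.1584² = 0.02525.
D = q·S·CD = 17000 × 56.1 × 0.02525 = 24080 N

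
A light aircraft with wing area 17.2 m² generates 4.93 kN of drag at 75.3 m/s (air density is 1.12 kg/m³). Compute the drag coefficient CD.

From D = ½ρv²S·CD, rearranging gives CD = 2D/(ρv²S).
CD = 2 × 4930 / (1.12 × 75.3² × 17.2) = 0.0903

CD = 0.0903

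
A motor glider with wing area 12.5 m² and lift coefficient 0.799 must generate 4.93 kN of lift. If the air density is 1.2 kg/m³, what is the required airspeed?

v = 28.7 m/s

L = ½ρv²S·CL ⇒ v = √(2L/(ρ·S·CL))
v = √(2 × 4930 / (1.2 × 12.5 × 0.799)) = √822.7 = 28.7 m/s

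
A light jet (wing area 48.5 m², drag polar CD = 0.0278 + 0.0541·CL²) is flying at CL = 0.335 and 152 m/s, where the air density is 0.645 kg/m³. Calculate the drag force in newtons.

D = 12200 N

CD = 0.0278 + 0.0541 × 0.335² = 0.03387
D = ½ρv²S·CD = ½ × 0.645 × 152² × 48.5 × 0.03387 = 12200 N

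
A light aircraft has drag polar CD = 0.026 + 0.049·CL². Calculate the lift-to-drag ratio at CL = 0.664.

CD = 0.026 + 0.049 × 0.664² = 0.0476
L/D = CL/CD = 0.664 / 0.0476 = 13.9

L/D = 13.9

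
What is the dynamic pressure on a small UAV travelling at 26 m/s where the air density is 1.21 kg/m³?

q = ½ρv² = ½ × 1.21 × 26² = 409 Pa

q = 409 Pa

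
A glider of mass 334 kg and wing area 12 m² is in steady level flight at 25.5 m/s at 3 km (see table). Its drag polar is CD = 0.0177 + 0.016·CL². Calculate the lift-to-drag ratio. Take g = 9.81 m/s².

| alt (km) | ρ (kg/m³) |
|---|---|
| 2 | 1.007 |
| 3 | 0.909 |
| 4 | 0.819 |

L/D = 29.5

At 3 km, from the table: ρ = 0.909 kg/m³.
In steady level flight, lift balances weight: W = mg = 334 × 9.81 = 3276.5 N.
Dynamic pressure q = 0.5 × 0.909 × 25.5² = 295.5 Pa.
CL = 2W/(ρv²S) = 2×3276.5/(0.909×25.5²×12) = 0.9239.
CD = 0.0177 + 0.016 × 0.9239² = 0.03136.
L/D = CL/CD = 0.9239 / 0.03136 = 29.5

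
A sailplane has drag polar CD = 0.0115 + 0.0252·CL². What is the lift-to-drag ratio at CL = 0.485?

CD = 0.0115 + 0.0252 × 0.485² = 0.01743
L/D = CL/CD = 0.485 / 0.01743 = 27.8

L/D = 27.8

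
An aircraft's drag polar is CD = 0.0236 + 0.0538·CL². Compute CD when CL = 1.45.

CD = 0.137

CD = 0.0236 + 0.0538 × 1.45² = 0.0236 + 0.1131 = 0.137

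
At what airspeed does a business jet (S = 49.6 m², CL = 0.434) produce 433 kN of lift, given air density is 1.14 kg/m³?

v = 188 m/s

L = ½ρv²S·CL ⇒ v = √(2L/(ρ·S·CL))
v = √(2 × 4.33×10^5 / (1.14 × 49.6 × 0.434)) = √35290 = 188 m/s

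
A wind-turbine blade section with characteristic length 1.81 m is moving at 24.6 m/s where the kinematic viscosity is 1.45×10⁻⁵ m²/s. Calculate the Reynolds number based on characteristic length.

Re = 3.07×10^6

Re = v·c/ν = 24.6 × 1.81 / (1.45×10⁻⁵) = 3.07×10^6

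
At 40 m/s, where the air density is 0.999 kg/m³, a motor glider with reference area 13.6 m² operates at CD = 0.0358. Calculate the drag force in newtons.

D = ½ρv²S·CD = ½ × 0.999 × 40² × 13.6 × 0.0358 = 389 N

D = 389 N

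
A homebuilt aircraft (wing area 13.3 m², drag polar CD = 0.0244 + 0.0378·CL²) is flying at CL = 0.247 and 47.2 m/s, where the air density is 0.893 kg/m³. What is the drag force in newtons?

D = 353 N

CD = 0.0244 + 0.0378 × 0.247² = 0.02671
D = ½ρv²S·CD = ½ × 0.893 × 47.2² × 13.3 × 0.02671 = 353 N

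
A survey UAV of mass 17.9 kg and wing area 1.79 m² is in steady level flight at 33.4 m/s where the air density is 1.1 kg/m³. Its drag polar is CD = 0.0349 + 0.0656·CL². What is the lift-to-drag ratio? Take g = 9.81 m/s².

Level flight ⇒ L = W = m·g = 17.9 × 9.81 = 175.6 N.
q = ½ρv² = ½ × 1.1 × 33.4² = 613.6 Pa.
Required CL = L/(qS) = 175.6/(613.6·1.79) = 0.1599.
CD = 0.0349 + 0.0656 × 0.1599² = 0.03658.
L/D = CL/CD = 0.1599 / 0.03658 = 4.37

L/D = 4.37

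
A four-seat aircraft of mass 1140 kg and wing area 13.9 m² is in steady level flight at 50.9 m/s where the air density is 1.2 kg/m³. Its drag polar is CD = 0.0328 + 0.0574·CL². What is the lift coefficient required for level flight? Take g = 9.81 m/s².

CL = 0.518

Weight W = mg = 1140 × 9.81 = 11183 N; in level flight L = W.
q = ½ρv² = ½ × 1.2 × 50.9² = 1554 Pa.
CL = W/(q·S) = 11183 / (1554 × 13.9) = 0.5176.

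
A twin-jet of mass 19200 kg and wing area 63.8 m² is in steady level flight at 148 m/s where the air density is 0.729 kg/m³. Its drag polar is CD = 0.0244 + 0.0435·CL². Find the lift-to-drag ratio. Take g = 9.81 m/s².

L/D = 12.2

In steady level flight, lift balances weight: W = mg = 19200 × 9.81 = 1.8835×10^5 N.
q = ½ρv² = ½ × 0.729 × 148² = 7984 Pa.
CL = 2W/(ρv²S) = 2×1.8835×10^5/(0.729×148²×63.8) = 0.3698.
CD = 0.0244 + 0.0435 × 0.3698² = 0.03035.
L/D = CL/CD = 0.3698 / 0.03035 = 12.2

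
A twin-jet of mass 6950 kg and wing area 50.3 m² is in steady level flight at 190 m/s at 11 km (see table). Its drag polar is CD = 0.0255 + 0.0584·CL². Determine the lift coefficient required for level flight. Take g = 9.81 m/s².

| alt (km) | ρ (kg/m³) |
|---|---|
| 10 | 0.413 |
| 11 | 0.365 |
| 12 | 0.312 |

CL = 0.206

At 11 km, from the table: ρ = 0.365 kg/m³.
Weight W = mg = 6950 × 9.81 = 68180 N; in level flight L = W.
q = ½ρv² = ½ × 0.365 × 190² = 6588 Pa.
Required CL = L/(qS) = 68180/(6588·50.3) = 0.2057.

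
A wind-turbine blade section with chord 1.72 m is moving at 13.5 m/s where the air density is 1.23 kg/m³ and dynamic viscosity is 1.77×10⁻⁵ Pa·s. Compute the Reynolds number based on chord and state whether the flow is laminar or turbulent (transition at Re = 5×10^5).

Re = ρ·v·c/μ = 1.23 × 13.5 × 1.72 / (1.77×10⁻⁵) = 1.61×10^6
Since 1.61×10^6 > 5×10^5, the flow is turbulent.

Re = 1.61×10^6 (turbulent)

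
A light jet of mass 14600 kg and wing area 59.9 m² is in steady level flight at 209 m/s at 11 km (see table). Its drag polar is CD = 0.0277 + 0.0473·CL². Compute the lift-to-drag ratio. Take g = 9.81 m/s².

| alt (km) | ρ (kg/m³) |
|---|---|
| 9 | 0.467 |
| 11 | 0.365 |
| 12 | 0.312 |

At 11 km, from the table: ρ = 0.365 kg/m³.
Level flight ⇒ L = W = m·g = 14600 × 9.81 = 1.4323×10^5 N.
Dynamic pressure q = 0.5 × 0.365 × 209² = 7972 Pa.
CL = 2W/(ρv²S) = 2×1.4323×10^5/(0.365×209²×59.9) = 0.2999.
CD = 0.0277 + 0.0473 × 0.2999² = 0.03196.
L/D = CL/CD = 0.2999 / 0.03196 = 9.39

L/D = 9.39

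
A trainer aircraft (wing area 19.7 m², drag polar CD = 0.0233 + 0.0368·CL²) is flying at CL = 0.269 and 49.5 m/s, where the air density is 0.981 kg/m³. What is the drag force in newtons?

CD = 0.0233 + 0.0368 × 0.269² = 0.02596
D = ½ρv²S·CD = ½ × 0.981 × 49.5² × 19.7 × 0.02596 = 615 N

D = 615 N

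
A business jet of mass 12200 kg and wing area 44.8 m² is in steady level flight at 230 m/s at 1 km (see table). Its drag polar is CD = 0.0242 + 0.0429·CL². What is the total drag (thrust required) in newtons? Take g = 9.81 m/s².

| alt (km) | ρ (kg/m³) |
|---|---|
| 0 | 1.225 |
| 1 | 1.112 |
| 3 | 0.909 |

At 1 km, from the table: ρ = 1.112 kg/m³.
In steady level flight, lift balances weight: W = mg = 12200 × 9.81 = 1.1968×10^5 N.
Dynamic pressure q = 0.5 × 1.112 × 230² = 29410 Pa.
CL = 2W/(ρv²S) = 2×1.1968×10^5/(1.112×230²×44.8) = 0.09083.
CD = 0.0242 + 0.0429 × 0.09083² = 0.02455.
D = q·S·CD = 29410 × 44.8 × 0.02455 = 32350 N

D = 32400 N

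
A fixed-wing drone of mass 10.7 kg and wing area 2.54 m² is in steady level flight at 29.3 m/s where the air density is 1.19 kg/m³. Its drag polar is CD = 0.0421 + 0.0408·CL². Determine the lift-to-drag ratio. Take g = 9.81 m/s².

L/D = 1.91

Weight W = mg = 10.7 × 9.81 = 104.97 N; in level flight L = W.
q = ½ρv² = ½ × 1.19 × 29.3² = 510.8 Pa.
CL = 2W/(ρv²S) = 2×104.97/(1.19×29.3²×2.54) = 0.0809.
CD = 0.0421 + 0.0408 × 0.0809² = 0.04237.
L/D = CL/CD = 0.0809 / 0.04237 = 1.91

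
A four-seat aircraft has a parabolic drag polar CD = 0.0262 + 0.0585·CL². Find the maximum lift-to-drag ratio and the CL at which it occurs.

For CD = CD0 + K·CL², (L/D)max occurs at CL* = √(CD0/K) and equals 1/(2√(K·CD0)).
(L/D)max = 1/(2√(0.0585 × 0.0262)) = 1/(2 × 0.03915) = 12.8
CL* = √(0.0262/0.0585) = 0.669

(L/D)max = 12.8, at CL = 0.669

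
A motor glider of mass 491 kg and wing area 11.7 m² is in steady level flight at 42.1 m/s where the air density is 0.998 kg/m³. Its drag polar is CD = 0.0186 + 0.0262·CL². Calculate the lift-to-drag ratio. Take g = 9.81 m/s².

L/D = 19.2

Weight W = mg = 491 × 9.81 = 4816.7 N; in level flight L = W.
Dynamic pressure q = 0.5 × 0.998 × 42.1² = 884.4 Pa.
Required CL = L/(qS) = 4816.7/(884.4·11.7) = 0.4655.
CD = 0.0186 + 0.0262 × 0.4655² = 0.02428.
L/D = CL/CD = 0.4655 / 0.02428 = 19.2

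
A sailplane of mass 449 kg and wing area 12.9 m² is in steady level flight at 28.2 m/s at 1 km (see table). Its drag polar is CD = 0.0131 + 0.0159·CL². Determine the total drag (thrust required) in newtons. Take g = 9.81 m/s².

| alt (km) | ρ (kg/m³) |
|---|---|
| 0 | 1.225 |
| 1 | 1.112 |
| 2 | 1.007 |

D = 129 N

At 1 km, from the table: ρ = 1.112 kg/m³.
In steady level flight, lift balances weight: W = mg = 449 × 9.81 = 4404.7 N.
Dynamic pressure q = 0.5 × 1.112 × 28.2² = 442.2 Pa.
CL = 2W/(ρv²S) = 2×4404.7/(1.112×28.2²×12.9) = 0.7722.
CD = 0.0131 + 0.0159 × 0.7722² = 0.02258.
D = q·S·CD = 442.2 × 12.9 × 0.02258 = 128.8 N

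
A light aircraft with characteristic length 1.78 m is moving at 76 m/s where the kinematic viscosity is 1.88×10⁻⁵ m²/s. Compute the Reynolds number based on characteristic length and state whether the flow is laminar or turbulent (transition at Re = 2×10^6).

Re = 7.2×10^6 (turbulent)

Re = v·c/ν = 76 × 1.78 / (1.88×10⁻⁵) = 7.2×10^6
Since 7.2×10^6 > 2×10^6, the flow is turbulent.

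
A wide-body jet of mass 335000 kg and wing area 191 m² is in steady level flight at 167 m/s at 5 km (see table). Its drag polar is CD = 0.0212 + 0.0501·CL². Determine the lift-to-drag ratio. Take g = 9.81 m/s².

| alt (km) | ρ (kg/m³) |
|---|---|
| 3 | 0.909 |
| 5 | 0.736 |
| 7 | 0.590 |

L/D = 10.3

At 5 km, from the table: ρ = 0.736 kg/m³.
In steady level flight, lift balances weight: W = mg = 335000 × 9.81 = 3.2864×10^6 N.
q = ½ρv² = ½ × 0.736 × 167² = 10260 Pa.
Required CL = L/(qS) = 3.2864×10^6/(10260·191) = 1.676.
CD = 0.0212 + 0.0501 × 1.676² = 0.162.
L/D = CL/CD = 1.676 / 0.162 = 10.3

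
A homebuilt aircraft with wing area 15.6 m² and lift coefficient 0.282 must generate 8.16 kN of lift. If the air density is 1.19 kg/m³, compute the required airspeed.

v = 55.8 m/s

L = ½ρv²S·CL ⇒ v = √(2L/(ρ·S·CL))
v = √(2 × 8160 / (1.19 × 15.6 × 0.282)) = √3117 = 55.8 m/s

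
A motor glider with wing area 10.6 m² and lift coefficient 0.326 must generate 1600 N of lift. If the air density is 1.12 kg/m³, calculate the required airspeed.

L = ½ρv²S·CL ⇒ v = √(2L/(ρ·S·CL))
v = √(2 × 1600 / (1.12 × 10.6 × 0.326)) = √826.8 = 28.8 m/s

v = 28.8 m/s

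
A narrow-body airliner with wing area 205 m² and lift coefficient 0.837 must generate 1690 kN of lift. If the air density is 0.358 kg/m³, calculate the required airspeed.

L = ½ρv²S·CL ⇒ v = √(2L/(ρ·S·CL))
v = √(2 × 1.69×10^6 / (0.358 × 205 × 0.837)) = √55020 = 235 m/s

v = 235 m/s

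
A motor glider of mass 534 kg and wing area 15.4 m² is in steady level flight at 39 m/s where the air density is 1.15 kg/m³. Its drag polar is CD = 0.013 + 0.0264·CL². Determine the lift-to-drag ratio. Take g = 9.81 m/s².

Weight W = mg = 534 × 9.81 = 5238.5 N; in level flight L = W.
Dynamic pressure q = 0.5 × 1.15 × 39² = 874.6 Pa.
Required CL = L/(qS) = 5238.5/(874.6·15.4) = 0.3889.
CD = 0.013 + 0.0264 × 0.3889² = 0.01699.
L/D = CL/CD = 0.3889 / 0.01699 = 22.9

L/D = 22.9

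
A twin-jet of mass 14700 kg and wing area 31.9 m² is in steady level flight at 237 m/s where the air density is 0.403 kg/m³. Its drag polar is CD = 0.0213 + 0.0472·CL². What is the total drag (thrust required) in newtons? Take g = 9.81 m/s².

Level flight ⇒ L = W = m·g = 14700 × 9.81 = 1.4421×10^5 N.
q = ½ρv² = ½ × 0.403 × 237² = 11320 Pa.
CL = W/(q·S) = 1.4421×10^5 / (11320 × 31.9) = 0.3994.
CD = 0.0213 + 0.0472 × 0.3994² = 0.02883.
D = q·S·CD = 11320 × 31.9 × 0.02883 = 10410 N

D = 10400 N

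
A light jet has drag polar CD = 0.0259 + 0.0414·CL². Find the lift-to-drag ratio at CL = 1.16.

CD = 0.0259 + 0.0414 × 1.16² = 0.08161
L/D = CL/CD = 1.16 / 0.08161 = 14.2

L/D = 14.2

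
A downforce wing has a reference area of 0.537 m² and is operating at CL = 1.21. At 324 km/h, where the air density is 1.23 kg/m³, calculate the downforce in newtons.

L = 3240 N

Convert speed: v = 324 km/h ÷ 3.6 = 90 m/s.
Dynamic pressure q = ½ρv² = ½ × 1.23 × 90² = 4982 Pa.
L = q·S·CL = 4982 × 0.537 × 1.21 = 3240 N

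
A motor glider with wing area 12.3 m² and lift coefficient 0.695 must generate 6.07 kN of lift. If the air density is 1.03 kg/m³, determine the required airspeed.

L = ½ρv²S·CL ⇒ v = √(2L/(ρ·S·CL))
v = √(2 × 6070 / (1.03 × 12.3 × 0.695)) = √1379 = 37.1 m/s

v = 37.1 m/s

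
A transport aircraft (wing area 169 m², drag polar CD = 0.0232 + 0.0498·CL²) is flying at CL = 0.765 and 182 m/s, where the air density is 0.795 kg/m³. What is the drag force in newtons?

D = 1.16×10^5 N

CD = 0.0232 + 0.0498 × 0.765² = 0.05234
D = ½ρv²S·CD = ½ × 0.795 × 182² × 169 × 0.05234 = 1.16×10^5 N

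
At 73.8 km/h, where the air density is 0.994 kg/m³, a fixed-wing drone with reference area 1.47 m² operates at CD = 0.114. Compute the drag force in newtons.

D = 35 N

Convert speed: v = 73.8 km/h ÷ 3.6 = 20.5 m/s.
Dynamic pressure q = ½ρv² = ½ × 0.994 × 20.5² = 208.9 Pa.
D = q·S·CD = 208.9 × 1.47 × 0.114 = 35 N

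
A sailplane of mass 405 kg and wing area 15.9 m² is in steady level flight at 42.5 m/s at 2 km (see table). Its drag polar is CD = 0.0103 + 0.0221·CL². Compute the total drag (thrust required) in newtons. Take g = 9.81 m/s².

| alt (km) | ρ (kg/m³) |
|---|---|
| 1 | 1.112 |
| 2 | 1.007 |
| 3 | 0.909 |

At 2 km, from the table: ρ = 1.007 kg/m³.
Weight W = mg = 405 × 9.81 = 3973.1 N; in level flight L = W.
q = ½ρv² = ½ × 1.007 × 42.5² = 909.4 Pa.
CL = 2W/(ρv²S) = 2×3973.1/(1.007×42.5²×15.9) = 0.2748.
CD = 0.0103 + 0.0221 × 0.2748² = 0.01197.
D = q·S·CD = 909.4 × 15.9 × 0.01197 = 173.1 N

D = 173 N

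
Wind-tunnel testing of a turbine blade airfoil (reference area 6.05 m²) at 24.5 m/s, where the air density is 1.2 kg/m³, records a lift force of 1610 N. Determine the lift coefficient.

From L = ½ρv²S·CL, rearranging gives CL = 2L/(ρv²S).
CL = 2 × 1610 / (1.2 × 24.5² × 6.05) = 0.739

CL = 0.739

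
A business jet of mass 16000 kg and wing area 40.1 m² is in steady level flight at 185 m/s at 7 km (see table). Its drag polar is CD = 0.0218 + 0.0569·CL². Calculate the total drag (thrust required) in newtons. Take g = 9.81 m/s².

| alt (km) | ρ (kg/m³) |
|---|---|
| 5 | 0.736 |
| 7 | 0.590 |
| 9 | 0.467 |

At 7 km, from the table: ρ = 0.590 kg/m³.
Weight W = mg = 16000 × 9.81 = 1.5696×10^5 N; in level flight L = W.
q = ½ρv² = ½ × 0.59 × 185² = 10100 Pa.
CL = W/(q·S) = 1.5696×10^5 / (10100 × 40.1) = 0.3877.
CD = 0.0218 + 0.0569 × 0.3877² = 0.03035.
D = q·S·CD = 10100 × 40.1 × 0.03035 = 12290 N

D = 12300 N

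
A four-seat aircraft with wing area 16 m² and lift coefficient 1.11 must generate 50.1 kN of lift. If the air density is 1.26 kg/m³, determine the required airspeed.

v = 66.9 m/s

L = ½ρv²S·CL ⇒ v = √(2L/(ρ·S·CL))
v = √(2 × 50100 / (1.26 × 16 × 1.11)) = √4478 = 66.9 m/s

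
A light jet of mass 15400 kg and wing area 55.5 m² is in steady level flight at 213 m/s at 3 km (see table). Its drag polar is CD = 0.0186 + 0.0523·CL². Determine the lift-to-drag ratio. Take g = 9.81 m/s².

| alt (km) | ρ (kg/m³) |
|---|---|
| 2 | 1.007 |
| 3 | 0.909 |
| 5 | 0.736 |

L/D = 6.77

At 3 km, from the table: ρ = 0.909 kg/m³.
Level flight ⇒ L = W = m·g = 15400 × 9.81 = 1.5107×10^5 N.
q = ½ρv² = ½ × 0.909 × 213² = 20620 Pa.
Required CL = L/(qS) = 1.5107×10^5/(20620·55.5) = 0.132.
CD = 0.0186 + 0.0523 × 0.132² = 0.01951.
L/D = CL/CD = 0.132 / 0.01951 = 6.77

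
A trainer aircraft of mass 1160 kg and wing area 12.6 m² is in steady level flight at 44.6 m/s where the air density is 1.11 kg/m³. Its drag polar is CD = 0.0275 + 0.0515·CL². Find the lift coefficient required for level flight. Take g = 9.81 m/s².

Level flight ⇒ L = W = m·g = 1160 × 9.81 = 11380 N.
q = ½ρv² = ½ × 1.11 × 44.6² = 1104 Pa.
Required CL = L/(qS) = 11380/(1104·12.6) = 0.8181.

CL = 0.818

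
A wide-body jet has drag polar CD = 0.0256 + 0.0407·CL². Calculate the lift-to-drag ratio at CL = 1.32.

CD = 0.0256 + 0.0407 × 1.32² = 0.09652
L/D = CL/CD = 1.32 / 0.09652 = 13.7

L/D = 13.7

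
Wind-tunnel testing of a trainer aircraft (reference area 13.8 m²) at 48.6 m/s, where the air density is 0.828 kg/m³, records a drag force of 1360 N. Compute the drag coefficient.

CD = 0.101

From D = ½ρv²S·CD, rearranging gives CD = 2D/(ρv²S).
CD = 2 × 1360 / (0.828 × 48.6² × 13.8) = 0.101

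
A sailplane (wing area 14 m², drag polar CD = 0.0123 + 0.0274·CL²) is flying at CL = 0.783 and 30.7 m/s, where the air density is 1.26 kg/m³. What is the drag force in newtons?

CD = 0.0123 + 0.0274 × 0.783² = 0.0291
D = ½ρv²S·CD = ½ × 1.26 × 30.7² × 14 × 0.0291 = 242 N

D = 242 N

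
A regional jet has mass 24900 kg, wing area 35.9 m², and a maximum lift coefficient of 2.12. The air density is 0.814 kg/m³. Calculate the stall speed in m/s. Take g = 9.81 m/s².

V_stall = 88.8 m/s

Weight W = mg = 24900 × 9.81 = 2.443×10^5 N.
From L = ½ρV²S·CL,max = W: V_stall = √(2W/(ρSCL,max)) = √(2·2.443×10^5/(0.814·35.9·2.12))
V_stall = √7886 = 88.8 m/s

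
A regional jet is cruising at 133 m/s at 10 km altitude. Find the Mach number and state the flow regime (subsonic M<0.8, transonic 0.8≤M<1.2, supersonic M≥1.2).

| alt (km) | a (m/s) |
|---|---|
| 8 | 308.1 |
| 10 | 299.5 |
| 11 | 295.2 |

At 10 km, from the table: a = 299.5 m/s.
M = v/a = 133 / 299.5 = 0.444
M = 0.444 → subsonic.

M = 0.444 (subsonic)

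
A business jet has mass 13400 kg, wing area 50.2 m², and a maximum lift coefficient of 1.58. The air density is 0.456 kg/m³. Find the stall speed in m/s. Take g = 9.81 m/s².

V_stall = 85.3 m/s

Stall occurs when L = W at CL,max. W = mg = 13400 × 9.81 = 1.315×10^5 N.
From L = ½ρV²S·CL,max = W: V_stall = √(2W/(ρSCL,max)) = √(2·1.315×10^5/(0.456·50.2·1.58))
V_stall = √7269 = 85.3 m/s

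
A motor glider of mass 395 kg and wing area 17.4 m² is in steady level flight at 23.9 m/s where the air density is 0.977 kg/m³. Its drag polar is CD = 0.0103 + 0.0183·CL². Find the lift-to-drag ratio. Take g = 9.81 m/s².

L/D = 36.3

In steady level flight, lift balances weight: W = mg = 395 × 9.81 = 3875 N.
q = ½ρv² = ½ × 0.977 × 23.9² = 279 Pa.
CL = W/(q·S) = 3875 / (279 × 17.4) = 0.7981.
CD = 0.0103 + 0.0183 × 0.7981² = 0.02196.
L/D = CL/CD = 0.7981 / 0.02196 = 36.3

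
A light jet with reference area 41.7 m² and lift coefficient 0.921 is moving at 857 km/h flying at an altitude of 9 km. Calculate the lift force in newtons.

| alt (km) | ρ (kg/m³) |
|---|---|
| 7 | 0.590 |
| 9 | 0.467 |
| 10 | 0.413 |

At 9 km, from the table: ρ = 0.467 kg/m³.
Convert speed: v = 857 km/h ÷ 3.6 = 238.1 m/s.
L = ½ρv²S·CL = ½ × 0.467 × 238.1² × 41.7 × 0.921 = 5.08×10^5 N ≈ 508 kN

L = 5.08×10^5 N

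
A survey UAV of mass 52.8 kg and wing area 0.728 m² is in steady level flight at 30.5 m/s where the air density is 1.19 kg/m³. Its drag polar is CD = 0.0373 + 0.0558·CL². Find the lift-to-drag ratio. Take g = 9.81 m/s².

L/D = 9.93

Level flight ⇒ L = W = m·g = 52.8 × 9.81 = 517.97 N.
Dynamic pressure q = 0.5 × 1.19 × 30.5² = 553.5 Pa.
CL = 2W/(ρv²S) = 2×517.97/(1.19×30.5²×0.728) = 1.285.
CD = 0.0373 + 0.0558 × 1.285² = 0.1295.
L/D = CL/CD = 1.285 / 0.1295 = 9.93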